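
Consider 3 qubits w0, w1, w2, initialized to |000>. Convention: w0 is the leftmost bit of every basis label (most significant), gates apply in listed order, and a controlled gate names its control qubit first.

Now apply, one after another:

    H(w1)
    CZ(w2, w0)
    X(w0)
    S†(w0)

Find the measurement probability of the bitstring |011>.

Outcome |011> occurs with probability 0.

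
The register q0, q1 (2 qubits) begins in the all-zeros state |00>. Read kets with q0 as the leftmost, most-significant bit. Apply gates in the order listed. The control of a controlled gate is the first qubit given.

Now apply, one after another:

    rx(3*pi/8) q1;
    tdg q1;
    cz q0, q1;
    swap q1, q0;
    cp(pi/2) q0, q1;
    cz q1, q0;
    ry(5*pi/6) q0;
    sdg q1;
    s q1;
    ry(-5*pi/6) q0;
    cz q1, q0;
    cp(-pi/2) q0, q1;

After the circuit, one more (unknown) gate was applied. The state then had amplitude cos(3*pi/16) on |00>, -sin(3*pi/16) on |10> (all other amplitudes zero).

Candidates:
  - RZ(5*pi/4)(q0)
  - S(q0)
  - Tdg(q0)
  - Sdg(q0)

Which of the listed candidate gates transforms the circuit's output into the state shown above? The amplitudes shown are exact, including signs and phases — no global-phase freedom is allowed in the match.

It was Tdg(q0) that produced the state shown. Key observation: the block from step 5 through step 12 cancels to the identity and can be dropped.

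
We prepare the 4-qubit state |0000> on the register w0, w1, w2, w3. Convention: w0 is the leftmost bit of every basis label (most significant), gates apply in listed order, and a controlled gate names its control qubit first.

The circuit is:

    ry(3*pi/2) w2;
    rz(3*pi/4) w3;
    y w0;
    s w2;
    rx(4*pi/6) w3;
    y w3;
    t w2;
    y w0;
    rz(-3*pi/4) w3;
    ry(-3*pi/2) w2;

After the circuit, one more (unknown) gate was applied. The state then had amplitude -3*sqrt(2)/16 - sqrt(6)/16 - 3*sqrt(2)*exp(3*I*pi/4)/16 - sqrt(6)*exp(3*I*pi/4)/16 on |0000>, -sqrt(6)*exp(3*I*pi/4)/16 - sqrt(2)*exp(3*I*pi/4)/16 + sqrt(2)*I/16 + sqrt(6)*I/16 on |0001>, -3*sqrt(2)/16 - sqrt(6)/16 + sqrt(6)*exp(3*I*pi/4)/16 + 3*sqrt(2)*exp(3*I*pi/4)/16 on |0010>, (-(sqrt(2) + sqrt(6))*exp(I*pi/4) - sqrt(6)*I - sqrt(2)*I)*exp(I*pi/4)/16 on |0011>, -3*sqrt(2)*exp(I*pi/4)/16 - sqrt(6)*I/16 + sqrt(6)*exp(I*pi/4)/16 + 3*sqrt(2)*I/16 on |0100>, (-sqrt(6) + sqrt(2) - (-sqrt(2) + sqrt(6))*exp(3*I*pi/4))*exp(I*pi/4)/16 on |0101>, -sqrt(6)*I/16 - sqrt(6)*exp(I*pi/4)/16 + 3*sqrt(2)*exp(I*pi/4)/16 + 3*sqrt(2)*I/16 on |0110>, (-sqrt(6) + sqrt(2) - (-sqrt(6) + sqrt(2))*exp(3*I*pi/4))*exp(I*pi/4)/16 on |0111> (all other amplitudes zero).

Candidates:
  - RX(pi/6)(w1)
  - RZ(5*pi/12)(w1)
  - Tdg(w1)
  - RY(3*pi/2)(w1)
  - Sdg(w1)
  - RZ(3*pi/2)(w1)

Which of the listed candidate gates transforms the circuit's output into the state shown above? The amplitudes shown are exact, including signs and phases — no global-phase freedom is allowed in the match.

It was RX(pi/6)(w1) that produced the state shown.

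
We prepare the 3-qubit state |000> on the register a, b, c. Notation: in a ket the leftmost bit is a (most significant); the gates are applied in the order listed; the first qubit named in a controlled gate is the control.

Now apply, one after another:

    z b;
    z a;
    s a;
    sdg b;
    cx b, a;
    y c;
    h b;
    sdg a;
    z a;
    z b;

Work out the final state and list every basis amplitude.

The final amplitudes are sqrt(2)*I/2 on |001>, -sqrt(2)*I/2 on |011>, and 0 on every other basis state.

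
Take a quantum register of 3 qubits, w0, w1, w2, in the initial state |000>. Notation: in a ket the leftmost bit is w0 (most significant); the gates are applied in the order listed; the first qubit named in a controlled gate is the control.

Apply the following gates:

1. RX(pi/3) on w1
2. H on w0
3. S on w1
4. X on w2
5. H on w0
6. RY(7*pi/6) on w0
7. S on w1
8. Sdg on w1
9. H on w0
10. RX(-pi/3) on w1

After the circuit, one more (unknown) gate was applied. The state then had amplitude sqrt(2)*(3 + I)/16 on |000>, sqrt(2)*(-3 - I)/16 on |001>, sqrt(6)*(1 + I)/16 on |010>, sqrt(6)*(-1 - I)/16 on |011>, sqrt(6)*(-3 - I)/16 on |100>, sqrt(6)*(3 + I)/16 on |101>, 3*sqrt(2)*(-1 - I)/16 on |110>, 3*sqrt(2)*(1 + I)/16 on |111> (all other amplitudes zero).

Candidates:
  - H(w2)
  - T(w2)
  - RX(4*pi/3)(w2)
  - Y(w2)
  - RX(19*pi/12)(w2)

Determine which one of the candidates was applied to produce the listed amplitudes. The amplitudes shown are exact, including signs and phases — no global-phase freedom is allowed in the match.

The applied gate was H(w2).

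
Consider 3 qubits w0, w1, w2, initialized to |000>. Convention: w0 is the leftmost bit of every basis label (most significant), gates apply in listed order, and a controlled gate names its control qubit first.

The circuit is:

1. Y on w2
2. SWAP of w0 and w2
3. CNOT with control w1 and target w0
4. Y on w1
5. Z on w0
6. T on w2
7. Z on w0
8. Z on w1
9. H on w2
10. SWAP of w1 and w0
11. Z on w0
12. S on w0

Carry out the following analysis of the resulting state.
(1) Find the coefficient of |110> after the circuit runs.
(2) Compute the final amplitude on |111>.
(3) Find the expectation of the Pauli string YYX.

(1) The amplitude on |110> is -sqrt(2)*I/2.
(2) The amplitude on |111> is -sqrt(2)*I/2.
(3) In the final state, YYX has expectation 0.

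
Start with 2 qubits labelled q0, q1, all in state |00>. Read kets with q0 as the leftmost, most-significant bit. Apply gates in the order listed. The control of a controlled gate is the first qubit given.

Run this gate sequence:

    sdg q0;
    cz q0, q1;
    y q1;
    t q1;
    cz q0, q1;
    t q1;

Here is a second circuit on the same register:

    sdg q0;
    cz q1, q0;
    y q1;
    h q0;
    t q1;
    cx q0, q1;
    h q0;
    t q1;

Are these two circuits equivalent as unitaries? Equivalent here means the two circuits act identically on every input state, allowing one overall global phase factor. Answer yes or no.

No, they are not equivalent — no single phase factor reconciles the two unitaries.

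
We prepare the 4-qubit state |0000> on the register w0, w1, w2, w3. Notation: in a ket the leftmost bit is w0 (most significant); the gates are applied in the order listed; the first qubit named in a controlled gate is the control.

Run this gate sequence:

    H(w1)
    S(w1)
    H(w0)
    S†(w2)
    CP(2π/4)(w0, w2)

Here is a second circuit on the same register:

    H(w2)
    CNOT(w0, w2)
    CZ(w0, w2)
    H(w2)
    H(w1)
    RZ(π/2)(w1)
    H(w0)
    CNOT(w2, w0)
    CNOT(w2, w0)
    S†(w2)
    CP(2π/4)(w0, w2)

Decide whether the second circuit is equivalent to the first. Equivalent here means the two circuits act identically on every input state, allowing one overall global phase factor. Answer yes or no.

No — the two circuits implement different unitaries, even allowing a global phase.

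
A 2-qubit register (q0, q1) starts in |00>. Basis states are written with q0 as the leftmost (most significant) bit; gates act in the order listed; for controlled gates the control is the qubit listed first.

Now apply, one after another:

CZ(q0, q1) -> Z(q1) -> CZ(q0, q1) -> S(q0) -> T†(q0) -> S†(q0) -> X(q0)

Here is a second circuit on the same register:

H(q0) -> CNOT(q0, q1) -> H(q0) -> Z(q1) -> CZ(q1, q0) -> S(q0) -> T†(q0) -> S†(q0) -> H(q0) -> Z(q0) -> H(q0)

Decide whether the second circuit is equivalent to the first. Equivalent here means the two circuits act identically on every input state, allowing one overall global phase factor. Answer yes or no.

No — the two circuits implement different unitaries, even allowing a global phase.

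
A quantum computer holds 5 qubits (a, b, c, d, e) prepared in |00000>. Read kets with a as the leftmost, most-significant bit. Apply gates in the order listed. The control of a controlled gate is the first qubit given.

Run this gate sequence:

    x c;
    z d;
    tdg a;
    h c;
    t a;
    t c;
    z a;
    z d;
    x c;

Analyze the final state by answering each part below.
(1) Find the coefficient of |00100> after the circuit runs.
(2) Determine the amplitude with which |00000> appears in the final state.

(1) |00100> carries amplitude sqrt(2)/2 in the final state.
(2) The amplitude on |00000> is -sqrt(2)*exp(I*pi/4)/2.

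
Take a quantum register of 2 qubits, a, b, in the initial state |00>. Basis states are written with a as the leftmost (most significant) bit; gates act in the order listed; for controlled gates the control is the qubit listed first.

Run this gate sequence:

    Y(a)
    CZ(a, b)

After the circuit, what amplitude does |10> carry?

The final state's coefficient on |10> equals I.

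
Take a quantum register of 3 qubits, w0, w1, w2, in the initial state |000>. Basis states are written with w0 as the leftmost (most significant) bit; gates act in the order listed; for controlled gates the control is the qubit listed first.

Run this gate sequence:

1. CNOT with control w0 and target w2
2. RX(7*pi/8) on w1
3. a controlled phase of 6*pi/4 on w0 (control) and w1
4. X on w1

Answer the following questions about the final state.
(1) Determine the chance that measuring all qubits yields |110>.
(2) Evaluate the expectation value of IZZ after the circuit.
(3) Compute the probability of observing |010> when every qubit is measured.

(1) A full measurement returns |110> with probability 0.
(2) In the final state, IZZ has expectation sqrt(sqrt(2) + 2)/2.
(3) Outcome |010> occurs with probability cos(7*pi/16)**2.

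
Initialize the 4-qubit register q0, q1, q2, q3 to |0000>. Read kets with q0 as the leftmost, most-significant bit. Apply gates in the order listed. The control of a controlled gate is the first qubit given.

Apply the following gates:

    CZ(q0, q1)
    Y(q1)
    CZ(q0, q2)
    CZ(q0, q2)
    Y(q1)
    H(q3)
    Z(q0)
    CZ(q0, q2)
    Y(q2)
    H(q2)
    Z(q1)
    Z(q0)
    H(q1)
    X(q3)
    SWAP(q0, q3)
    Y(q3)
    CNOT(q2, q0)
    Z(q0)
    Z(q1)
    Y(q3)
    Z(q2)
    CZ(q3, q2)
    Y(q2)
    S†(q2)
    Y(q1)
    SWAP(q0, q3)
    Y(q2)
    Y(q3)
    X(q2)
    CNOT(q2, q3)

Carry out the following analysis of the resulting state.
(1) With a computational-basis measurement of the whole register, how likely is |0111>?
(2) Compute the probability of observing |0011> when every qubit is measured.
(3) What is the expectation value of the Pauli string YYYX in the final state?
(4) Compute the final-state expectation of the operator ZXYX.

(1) Outcome |0111> occurs with probability 1/8.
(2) The probability of measuring |0011> is 1/8.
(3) In the final state, YYYX has expectation 0.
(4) In the final state, ZXYX has expectation -1.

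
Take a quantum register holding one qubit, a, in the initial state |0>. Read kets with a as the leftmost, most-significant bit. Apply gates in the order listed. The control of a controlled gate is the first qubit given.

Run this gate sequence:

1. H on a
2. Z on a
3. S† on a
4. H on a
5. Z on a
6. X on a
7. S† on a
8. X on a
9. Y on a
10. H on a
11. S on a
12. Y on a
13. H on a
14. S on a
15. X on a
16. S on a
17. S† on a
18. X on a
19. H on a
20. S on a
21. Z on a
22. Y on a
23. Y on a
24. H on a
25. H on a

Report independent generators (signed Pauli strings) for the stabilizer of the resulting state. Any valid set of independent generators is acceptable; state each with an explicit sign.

The final state is stabilized by the group generated by +X; other independent generating sets are equally valid.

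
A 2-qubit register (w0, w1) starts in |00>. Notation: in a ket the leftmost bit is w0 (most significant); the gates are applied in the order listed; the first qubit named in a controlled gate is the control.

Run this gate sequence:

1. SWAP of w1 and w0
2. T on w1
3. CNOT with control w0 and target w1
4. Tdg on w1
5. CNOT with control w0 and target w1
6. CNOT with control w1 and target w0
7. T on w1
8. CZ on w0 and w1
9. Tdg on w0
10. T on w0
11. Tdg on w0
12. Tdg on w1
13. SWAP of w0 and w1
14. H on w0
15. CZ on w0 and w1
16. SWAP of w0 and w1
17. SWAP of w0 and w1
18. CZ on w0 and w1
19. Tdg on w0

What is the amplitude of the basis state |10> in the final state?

The amplitude on |10> is -sqrt(2)*exp(3*I*pi/4)/2.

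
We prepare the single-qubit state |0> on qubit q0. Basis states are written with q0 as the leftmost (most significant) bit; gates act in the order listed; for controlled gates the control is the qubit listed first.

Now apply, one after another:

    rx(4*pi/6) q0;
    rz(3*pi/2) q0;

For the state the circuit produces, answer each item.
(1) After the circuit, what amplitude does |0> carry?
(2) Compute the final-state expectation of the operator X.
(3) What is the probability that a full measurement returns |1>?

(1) The final state's coefficient on |0> equals -exp(I*pi/4)/2.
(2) The expectation value of X is -sqrt(3)/2.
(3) Outcome |1> occurs with probability 3/4.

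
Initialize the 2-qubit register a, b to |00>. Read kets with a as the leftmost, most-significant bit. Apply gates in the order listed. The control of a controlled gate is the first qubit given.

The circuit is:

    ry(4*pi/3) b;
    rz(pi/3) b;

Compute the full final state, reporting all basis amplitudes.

After the circuit, the state carries amplitude exp(5*I*pi/6)/2 on |00>, sqrt(3)*exp(I*pi/6)/2 on |01>, 0 on |10>, 0 on |11>.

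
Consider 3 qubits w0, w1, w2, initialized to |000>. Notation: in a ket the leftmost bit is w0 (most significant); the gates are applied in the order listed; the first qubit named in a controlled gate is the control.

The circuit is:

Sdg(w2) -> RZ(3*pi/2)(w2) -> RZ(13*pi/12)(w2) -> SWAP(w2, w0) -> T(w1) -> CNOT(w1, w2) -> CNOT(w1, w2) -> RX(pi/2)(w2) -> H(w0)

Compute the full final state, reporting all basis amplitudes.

The final amplitudes are exp(17*I*pi/24)/2 on |000>, exp(5*I*pi/24)/2 on |001>, 0 on |010>, 0 on |011>, exp(17*I*pi/24)/2 on |100>, exp(5*I*pi/24)/2 on |101>, 0 on |110>, 0 on |111>.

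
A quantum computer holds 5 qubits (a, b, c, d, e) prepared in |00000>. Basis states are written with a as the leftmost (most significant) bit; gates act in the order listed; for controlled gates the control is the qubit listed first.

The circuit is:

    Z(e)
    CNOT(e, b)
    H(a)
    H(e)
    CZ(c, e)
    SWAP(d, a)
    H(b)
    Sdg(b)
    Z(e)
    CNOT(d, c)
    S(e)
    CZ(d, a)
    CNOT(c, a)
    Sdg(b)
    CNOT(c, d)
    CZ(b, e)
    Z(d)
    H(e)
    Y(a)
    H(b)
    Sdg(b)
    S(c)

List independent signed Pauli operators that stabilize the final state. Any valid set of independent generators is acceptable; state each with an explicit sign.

The final state is stabilized by the group generated by -XIYII, +IXIIZ, -IZIIX, -ZIZII, +IIIZI; other independent generating sets are equally valid.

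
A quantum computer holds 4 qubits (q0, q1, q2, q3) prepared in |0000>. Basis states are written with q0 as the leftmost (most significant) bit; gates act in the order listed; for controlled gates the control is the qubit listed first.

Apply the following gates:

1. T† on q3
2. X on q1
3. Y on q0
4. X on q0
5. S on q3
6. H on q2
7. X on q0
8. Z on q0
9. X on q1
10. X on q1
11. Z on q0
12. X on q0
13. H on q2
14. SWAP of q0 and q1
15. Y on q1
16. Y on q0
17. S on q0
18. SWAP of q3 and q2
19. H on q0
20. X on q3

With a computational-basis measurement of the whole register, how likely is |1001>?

A full measurement returns |1001> with probability 0. Key observation: the block from step 6 through step 13 cancels to the identity and can be dropped.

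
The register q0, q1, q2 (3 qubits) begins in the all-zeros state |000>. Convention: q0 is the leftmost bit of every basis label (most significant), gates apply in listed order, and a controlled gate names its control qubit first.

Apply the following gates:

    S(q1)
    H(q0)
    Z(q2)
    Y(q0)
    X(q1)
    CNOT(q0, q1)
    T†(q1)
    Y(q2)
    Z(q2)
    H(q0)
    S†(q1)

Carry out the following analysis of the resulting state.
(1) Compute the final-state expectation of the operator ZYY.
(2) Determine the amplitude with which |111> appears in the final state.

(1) The expectation value of ZYY is 0.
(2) The final state's coefficient on |111> equals exp(I*pi/4)/2.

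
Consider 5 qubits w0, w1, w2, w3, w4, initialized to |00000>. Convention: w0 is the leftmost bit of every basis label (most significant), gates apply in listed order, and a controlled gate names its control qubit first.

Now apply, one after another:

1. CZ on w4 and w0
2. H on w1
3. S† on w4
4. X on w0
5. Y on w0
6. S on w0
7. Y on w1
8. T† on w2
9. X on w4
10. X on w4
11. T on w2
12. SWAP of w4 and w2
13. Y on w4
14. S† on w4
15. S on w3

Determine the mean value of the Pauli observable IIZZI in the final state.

The observable IIZZI averages to 1.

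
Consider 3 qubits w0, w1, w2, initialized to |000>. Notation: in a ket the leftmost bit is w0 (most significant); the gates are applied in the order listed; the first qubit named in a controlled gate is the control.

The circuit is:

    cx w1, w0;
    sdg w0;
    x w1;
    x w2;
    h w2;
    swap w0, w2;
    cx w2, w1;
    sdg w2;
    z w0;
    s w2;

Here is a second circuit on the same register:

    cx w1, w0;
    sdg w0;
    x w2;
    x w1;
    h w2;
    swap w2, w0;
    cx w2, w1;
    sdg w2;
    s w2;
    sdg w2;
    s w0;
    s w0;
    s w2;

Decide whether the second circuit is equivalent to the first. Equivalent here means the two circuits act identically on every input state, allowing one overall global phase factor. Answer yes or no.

Yes: on every input state the two circuits agree up to one overall phase factor.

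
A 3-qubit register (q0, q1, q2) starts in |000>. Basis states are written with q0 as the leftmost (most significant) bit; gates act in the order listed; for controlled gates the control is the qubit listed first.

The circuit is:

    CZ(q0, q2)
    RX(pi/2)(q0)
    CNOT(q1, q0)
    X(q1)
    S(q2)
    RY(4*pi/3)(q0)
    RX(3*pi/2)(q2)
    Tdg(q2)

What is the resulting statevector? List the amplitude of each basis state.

After the circuit, the state carries amplitude 0 on |000>, 0 on |001>, 1/4 - sqrt(3)*I/4 on |010>, (-sqrt(3) - I)*exp(3*I*pi/4)/4 on |011>, 0 on |100>, 0 on |101>, -sqrt(3)/4 - I/4 on |110>, (-1 + sqrt(3)*I)*exp(3*I*pi/4)/4 on |111>.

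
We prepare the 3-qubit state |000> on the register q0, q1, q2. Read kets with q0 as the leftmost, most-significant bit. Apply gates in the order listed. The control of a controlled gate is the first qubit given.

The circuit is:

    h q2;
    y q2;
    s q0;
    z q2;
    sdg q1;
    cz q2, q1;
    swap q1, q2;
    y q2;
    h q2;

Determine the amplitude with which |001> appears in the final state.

The amplitude on |001> is -1/2.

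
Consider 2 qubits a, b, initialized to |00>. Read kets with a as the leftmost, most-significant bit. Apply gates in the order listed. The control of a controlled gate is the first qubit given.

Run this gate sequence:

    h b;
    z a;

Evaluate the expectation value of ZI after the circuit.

In the final state, ZI has expectation 1.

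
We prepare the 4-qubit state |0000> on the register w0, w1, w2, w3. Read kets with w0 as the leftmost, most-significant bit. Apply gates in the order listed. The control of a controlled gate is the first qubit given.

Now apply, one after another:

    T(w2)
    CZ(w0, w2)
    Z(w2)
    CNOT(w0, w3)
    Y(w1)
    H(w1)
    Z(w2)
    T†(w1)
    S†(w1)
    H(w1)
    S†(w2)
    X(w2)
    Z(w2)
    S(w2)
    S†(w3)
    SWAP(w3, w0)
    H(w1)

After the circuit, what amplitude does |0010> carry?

|0010> carries amplitude sqrt(2)/2 in the final state.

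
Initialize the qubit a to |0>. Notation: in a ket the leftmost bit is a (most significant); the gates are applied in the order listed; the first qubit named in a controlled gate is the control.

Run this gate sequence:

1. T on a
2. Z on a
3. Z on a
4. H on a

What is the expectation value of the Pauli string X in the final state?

In the final state, X has expectation 1.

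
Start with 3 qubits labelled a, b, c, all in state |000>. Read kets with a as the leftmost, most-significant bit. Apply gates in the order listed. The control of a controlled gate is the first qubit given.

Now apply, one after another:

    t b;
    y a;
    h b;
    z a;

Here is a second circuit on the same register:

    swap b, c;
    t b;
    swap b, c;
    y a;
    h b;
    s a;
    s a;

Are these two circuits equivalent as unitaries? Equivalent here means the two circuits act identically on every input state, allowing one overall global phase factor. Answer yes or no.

No, they are not equivalent — no single phase factor reconciles the two unitaries.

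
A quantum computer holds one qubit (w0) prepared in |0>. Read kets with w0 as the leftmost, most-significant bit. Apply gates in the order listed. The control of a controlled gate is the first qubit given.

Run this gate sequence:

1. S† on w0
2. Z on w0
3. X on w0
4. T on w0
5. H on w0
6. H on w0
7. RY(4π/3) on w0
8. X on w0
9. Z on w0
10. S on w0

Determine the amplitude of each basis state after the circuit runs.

The resulting statevector has amplitude -exp(I*pi/4)/2 on |0>, sqrt(3)*exp(3*I*pi/4)/2 on |1>.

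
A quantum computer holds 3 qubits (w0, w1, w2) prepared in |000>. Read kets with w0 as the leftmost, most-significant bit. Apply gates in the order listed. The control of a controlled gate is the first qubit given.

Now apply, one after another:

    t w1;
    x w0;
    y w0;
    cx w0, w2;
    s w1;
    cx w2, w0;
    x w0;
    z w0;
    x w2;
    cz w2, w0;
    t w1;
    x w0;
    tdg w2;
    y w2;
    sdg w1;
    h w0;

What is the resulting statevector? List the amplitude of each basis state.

The resulting statevector has amplitude sqrt(2)*exp(3*I*pi/4)/2 on |000>, sqrt(2)*exp(3*I*pi/4)/2 on |100>, and 0 on every other basis state.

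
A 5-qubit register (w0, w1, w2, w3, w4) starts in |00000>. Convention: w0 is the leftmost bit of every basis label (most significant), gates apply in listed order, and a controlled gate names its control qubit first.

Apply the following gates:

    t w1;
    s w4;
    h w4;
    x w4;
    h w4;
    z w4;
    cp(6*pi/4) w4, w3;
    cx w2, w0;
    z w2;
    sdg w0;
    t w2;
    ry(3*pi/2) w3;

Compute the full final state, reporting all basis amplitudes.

The resulting statevector has amplitude -sqrt(2)/2 on |00000>, sqrt(2)/2 on |00010>, and 0 on every other basis state. Key observation: gates 3-6 undo each other exactly, leaving only the rest of the circuit to track.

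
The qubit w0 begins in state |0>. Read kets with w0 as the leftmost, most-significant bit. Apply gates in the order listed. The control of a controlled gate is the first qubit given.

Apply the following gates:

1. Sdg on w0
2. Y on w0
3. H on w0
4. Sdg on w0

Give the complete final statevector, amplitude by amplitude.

After the circuit, the state carries amplitude sqrt(2)*I/2 on |0>, -sqrt(2)/2 on |1>.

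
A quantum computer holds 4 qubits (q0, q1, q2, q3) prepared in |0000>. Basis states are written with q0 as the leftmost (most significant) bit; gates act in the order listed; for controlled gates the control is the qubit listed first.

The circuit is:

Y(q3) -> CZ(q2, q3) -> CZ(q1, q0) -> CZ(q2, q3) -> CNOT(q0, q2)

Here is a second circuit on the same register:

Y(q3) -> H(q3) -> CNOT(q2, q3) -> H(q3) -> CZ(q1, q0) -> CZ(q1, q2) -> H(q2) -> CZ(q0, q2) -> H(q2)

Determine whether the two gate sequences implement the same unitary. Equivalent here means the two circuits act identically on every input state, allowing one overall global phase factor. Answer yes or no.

No: there is an input state on which the two circuits produce genuinely different outputs (not merely differing by a phase).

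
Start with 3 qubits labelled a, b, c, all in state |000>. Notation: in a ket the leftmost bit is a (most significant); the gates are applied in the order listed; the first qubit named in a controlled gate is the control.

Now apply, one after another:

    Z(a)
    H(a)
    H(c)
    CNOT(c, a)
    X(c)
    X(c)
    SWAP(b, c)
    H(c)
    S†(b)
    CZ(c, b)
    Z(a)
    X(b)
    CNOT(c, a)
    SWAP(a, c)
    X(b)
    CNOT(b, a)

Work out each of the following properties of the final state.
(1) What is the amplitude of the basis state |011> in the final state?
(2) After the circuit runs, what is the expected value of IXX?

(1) The amplitude on |011> is sqrt(2)*I/4.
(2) The expectation value of IXX is 0.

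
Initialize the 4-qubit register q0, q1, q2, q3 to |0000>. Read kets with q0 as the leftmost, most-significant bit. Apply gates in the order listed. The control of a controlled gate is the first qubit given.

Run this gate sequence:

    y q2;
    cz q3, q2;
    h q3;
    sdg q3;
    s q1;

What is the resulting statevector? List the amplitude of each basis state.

The final amplitudes are sqrt(2)*I/2 on |0010>, sqrt(2)/2 on |0011>, and 0 on every other basis state.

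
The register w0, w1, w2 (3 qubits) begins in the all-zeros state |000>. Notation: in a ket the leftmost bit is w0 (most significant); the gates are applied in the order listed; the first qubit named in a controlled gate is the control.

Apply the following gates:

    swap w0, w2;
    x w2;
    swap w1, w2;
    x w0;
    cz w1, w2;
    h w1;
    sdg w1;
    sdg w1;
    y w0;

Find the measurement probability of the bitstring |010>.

A full measurement returns |010> with probability 1/2.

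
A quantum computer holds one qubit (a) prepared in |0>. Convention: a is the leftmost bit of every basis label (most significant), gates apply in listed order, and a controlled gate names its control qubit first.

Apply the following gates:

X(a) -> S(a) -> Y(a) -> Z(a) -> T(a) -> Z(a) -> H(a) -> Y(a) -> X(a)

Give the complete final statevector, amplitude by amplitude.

The resulting statevector has amplitude sqrt(2)*I/2 on |0>, -sqrt(2)*I/2 on |1>.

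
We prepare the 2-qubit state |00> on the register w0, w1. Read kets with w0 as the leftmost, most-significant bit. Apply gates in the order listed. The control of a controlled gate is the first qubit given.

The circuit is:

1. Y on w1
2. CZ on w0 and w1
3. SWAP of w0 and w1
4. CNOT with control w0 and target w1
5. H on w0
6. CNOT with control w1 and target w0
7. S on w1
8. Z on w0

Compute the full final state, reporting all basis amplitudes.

The resulting statevector has amplitude 0 on |00>, sqrt(2)/2 on |01>, 0 on |10>, sqrt(2)/2 on |11>.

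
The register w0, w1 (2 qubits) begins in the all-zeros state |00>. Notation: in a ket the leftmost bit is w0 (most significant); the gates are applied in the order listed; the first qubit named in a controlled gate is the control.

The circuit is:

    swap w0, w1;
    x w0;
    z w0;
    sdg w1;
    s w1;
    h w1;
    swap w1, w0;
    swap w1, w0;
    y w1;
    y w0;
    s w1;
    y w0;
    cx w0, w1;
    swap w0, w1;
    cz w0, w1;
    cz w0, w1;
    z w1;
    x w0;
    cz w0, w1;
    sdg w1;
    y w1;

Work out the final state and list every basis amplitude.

The resulting statevector has amplitude sqrt(2)*I/2 on |00>, 0 on |01>, -sqrt(2)/2 on |10>, 0 on |11>.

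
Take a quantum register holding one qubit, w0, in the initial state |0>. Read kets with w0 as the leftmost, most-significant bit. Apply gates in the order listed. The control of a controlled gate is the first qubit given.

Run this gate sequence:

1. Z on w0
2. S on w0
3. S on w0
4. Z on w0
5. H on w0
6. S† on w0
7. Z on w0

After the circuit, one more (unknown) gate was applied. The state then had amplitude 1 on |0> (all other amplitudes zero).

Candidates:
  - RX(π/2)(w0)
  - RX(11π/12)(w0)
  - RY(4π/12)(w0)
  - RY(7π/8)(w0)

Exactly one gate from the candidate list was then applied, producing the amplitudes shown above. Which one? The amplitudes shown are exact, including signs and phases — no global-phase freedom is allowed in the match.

It was RX(π/2)(w0) that produced the state shown.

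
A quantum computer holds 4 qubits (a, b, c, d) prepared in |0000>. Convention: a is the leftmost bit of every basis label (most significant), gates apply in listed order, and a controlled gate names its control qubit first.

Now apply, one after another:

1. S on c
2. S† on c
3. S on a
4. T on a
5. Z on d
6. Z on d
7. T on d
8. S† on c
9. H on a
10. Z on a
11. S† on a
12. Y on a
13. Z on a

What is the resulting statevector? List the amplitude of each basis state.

The resulting statevector has amplitude sqrt(2)/2 on |0000>, -sqrt(2)*I/2 on |1000>, and 0 on every other basis state.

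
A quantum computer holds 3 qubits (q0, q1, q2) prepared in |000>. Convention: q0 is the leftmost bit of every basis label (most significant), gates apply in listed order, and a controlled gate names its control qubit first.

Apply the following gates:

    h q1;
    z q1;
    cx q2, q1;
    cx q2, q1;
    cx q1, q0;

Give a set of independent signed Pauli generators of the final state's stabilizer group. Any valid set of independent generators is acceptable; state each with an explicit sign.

The final state is stabilized by the group generated by -XXI, +ZZI, +IIZ; other independent generating sets are equally valid.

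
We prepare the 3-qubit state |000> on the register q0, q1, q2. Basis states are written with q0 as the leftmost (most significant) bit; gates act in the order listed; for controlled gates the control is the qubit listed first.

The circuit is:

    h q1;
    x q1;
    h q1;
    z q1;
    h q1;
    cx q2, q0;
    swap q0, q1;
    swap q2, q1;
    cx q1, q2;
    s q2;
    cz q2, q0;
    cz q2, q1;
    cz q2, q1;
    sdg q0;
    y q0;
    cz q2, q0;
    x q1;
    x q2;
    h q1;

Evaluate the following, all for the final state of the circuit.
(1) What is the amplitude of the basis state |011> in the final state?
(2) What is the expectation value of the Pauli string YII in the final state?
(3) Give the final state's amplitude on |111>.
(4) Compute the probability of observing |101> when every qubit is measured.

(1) The amplitude on |011> is 1/2. Key observation: the block from step 1 through step 4 cancels to the identity and can be dropped.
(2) In the final state, YII has expectation -1.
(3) The final state's coefficient on |111> equals -I/2.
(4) Outcome |101> occurs with probability 1/4.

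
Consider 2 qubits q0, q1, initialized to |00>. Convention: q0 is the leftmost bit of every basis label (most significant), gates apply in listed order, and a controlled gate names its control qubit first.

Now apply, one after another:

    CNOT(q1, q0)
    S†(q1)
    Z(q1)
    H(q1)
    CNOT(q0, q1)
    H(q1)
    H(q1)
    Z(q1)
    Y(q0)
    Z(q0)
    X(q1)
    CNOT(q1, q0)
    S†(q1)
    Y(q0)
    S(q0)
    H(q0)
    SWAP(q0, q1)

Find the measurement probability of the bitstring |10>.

The probability of measuring |10> is 1/4.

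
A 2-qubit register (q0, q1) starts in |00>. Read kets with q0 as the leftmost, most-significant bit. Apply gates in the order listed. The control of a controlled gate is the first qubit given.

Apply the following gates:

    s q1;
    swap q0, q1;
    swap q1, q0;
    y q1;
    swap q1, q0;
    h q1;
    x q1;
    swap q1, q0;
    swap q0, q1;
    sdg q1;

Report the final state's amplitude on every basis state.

The resulting statevector has amplitude 0 on |00>, 0 on |01>, sqrt(2)*I/2 on |10>, sqrt(2)/2 on |11>.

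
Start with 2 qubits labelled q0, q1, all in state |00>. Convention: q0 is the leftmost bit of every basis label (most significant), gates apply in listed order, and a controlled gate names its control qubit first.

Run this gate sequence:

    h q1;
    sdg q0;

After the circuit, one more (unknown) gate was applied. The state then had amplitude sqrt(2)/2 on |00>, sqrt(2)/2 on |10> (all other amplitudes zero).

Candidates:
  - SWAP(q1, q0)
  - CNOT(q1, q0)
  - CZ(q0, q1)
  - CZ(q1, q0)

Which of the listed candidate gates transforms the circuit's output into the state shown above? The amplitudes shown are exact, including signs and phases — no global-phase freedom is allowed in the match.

It was SWAP(q1, q0) that produced the state shown.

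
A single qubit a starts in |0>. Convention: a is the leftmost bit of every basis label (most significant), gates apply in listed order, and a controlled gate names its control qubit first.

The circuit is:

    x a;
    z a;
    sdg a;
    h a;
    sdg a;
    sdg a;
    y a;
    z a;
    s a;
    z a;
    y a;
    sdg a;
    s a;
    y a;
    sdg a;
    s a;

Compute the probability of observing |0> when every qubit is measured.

A full measurement returns |0> with probability 1/2.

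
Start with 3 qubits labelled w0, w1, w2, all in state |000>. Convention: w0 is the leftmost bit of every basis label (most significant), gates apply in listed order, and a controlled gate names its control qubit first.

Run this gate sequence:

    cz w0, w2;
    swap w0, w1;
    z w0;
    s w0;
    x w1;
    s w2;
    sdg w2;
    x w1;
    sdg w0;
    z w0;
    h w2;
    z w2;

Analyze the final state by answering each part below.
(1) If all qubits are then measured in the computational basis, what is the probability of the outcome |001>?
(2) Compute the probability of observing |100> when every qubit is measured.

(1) The probability of measuring |001> is 1/2. Key observation: steps 3-10 multiply out to the identity, so the circuit reduces to the remaining gates.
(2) A full measurement returns |100> with probability 0.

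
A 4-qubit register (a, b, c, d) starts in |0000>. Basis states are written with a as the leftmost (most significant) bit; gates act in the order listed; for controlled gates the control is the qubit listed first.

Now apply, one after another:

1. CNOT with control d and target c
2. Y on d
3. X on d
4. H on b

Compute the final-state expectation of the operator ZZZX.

The observable ZZZX averages to 0.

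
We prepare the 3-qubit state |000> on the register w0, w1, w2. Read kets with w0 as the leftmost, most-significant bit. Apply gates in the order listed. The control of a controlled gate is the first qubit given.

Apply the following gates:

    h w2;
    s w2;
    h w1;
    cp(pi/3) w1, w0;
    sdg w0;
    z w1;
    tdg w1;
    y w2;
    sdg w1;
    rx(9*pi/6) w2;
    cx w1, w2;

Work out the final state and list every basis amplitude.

After the circuit, the state carries amplitude -sqrt(2)*I/2 on |001>, -sqrt(2)*exp(3*I*pi/4)/2 on |010>, and 0 on every other basis state.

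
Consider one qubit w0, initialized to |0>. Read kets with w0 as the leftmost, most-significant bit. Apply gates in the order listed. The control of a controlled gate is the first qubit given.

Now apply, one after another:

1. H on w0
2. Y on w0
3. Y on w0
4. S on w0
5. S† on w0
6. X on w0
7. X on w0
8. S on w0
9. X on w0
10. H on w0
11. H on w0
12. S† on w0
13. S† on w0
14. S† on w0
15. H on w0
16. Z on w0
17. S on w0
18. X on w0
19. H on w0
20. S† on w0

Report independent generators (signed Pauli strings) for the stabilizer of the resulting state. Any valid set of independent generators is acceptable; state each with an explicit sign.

The stabilizer group can be generated by +Y, among other valid generating sets.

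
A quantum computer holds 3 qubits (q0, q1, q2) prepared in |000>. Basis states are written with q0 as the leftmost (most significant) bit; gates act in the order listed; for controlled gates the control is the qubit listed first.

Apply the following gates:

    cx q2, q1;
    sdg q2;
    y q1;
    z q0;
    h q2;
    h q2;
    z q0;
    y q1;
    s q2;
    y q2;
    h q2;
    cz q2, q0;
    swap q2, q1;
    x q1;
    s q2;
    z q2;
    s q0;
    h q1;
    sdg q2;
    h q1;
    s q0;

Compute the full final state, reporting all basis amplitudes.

After the circuit, the state carries amplitude -sqrt(2)*I/2 on |000>, sqrt(2)*I/2 on |010>, and 0 on every other basis state. Key observation: gates 2-9 undo each other exactly, leaving only the rest of the circuit to track.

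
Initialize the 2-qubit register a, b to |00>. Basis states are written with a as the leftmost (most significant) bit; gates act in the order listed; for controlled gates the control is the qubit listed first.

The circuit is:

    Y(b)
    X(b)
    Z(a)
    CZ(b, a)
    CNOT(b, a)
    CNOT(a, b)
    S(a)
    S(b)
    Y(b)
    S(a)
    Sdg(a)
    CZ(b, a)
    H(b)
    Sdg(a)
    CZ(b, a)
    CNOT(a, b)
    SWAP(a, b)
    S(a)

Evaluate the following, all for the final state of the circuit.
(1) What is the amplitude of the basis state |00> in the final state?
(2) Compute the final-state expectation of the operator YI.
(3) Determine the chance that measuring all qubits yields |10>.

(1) |00> carries amplitude -sqrt(2)/2 in the final state.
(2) The observable YI averages to -1.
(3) The probability of measuring |10> is 1/2.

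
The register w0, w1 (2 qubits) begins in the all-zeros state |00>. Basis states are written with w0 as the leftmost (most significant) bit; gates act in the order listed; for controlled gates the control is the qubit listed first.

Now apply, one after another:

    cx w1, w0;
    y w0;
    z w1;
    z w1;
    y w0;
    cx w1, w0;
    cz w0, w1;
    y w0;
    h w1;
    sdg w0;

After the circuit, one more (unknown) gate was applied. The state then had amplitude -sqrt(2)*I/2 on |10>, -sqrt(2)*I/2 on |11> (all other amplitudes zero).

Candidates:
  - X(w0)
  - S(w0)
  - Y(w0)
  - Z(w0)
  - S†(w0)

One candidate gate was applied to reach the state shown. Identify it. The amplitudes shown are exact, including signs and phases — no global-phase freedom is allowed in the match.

It was S†(w0) that produced the state shown. Key observation: steps 1-6 multiply out to the identity, so the circuit reduces to the remaining gates.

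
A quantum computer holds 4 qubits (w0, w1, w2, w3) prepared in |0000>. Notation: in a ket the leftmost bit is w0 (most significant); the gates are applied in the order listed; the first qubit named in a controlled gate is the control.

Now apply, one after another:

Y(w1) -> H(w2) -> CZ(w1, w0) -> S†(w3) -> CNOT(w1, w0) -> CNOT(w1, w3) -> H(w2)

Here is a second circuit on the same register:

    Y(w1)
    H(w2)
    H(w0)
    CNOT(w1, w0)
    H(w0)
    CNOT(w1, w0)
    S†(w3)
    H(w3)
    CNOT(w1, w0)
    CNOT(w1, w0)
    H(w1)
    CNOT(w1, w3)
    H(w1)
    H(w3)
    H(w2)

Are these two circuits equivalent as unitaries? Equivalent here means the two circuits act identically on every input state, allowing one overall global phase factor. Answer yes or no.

No, they are not equivalent — no single phase factor reconciles the two unitaries.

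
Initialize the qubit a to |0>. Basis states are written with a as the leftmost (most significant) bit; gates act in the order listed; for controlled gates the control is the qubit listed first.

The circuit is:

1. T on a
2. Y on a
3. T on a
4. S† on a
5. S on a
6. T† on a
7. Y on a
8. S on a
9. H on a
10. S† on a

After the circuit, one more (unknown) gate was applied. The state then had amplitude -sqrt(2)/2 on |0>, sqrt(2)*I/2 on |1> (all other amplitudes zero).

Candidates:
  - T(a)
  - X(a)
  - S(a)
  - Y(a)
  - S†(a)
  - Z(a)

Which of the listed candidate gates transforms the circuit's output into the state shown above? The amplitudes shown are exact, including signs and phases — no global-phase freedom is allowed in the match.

The applied gate was Y(a). Key observation: the block from step 2 through step 7 cancels to the identity and can be dropped.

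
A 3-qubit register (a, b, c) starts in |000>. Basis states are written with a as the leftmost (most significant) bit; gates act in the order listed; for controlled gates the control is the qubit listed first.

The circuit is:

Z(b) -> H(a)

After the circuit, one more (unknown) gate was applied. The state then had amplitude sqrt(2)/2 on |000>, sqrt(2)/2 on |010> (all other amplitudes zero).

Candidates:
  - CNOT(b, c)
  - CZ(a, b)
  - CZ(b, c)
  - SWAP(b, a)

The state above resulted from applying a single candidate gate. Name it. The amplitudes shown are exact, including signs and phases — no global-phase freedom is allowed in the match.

The unique candidate consistent with the amplitudes is SWAP(b, a).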